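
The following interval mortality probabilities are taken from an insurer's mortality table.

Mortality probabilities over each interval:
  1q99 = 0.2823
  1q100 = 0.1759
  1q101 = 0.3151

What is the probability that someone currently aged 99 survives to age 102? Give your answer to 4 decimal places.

The overall survival probability is (1 − 0.2823) × (1 − 0.1759) × (1 − 0.3151).
= 0.7177 × 0.8241 × 0.6849 = 0.405089.

0.4051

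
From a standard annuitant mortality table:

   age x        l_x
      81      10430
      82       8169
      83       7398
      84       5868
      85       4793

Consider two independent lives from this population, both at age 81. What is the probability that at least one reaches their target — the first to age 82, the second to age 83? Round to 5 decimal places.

p₁ = l_82/l_81 = 8169/10430 = 0.783221; p₂ = l_83/l_81 = 7398/10430 = 0.709300.
P(at least one) = 1 − (1−p₁)(1−p₂) = 1 − 0.216779 × 0.290700 = 0.936982.

0.93698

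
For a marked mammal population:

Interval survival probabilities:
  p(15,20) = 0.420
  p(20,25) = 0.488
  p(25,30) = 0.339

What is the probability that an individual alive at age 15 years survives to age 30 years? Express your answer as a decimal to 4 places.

0.0695

P(survive 15→30) = 0.420 × 0.488 × 0.339.
= 0.069481.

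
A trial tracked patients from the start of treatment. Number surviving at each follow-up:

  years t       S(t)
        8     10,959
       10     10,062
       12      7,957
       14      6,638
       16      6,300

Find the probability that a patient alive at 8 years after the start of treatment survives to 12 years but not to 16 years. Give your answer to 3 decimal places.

This is the probability of reaching 12 but not 16, conditional on being alive at 8: (S(12) − S(16)) / S(8).
= (7,957 − 6,300) / 10,959 = 1,657 / 10,959 = 0.151200.

0.151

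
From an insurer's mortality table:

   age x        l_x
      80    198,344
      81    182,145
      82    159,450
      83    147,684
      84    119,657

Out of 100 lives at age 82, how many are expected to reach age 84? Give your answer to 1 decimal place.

The relevant probability is 119,657/159,450 = 0.750436.
Expected number = 100 × 0.750436 = 75.0.

75.0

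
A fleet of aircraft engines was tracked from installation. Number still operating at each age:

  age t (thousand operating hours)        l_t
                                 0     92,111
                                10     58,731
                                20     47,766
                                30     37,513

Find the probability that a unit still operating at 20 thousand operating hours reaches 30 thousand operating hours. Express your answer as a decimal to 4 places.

The conditional survival probability is l_30/l_20 = 37,513/47,766 = 0.785349.

0.7853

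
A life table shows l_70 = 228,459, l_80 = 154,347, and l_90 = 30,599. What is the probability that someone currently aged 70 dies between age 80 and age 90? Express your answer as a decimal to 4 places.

0.5417

We want 10|10q70 = (l_80 − l_90)/l_70.
This is the probability of reaching 80 but not 90, conditional on being alive at 70: (l_80 − l_90) / l_70.
= (154,347 − 30,599) / 228,459 = 123,748 / 228,459 = 0.541664.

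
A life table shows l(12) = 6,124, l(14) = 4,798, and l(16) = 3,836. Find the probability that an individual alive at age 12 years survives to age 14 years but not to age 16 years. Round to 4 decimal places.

0.1571

This is the probability of reaching 14 but not 16, conditional on being alive at 12: (l(14) − l(16)) / l(12).
= (4,798 − 3,836) / 6,124 = 962 / 6,124 = 0.157087.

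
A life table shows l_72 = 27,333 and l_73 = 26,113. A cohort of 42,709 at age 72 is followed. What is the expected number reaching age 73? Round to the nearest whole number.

The relevant probability is 26,113/27,333 = 0.955365.
Expected number = 42,709 × 0.955365 = 40803.

40803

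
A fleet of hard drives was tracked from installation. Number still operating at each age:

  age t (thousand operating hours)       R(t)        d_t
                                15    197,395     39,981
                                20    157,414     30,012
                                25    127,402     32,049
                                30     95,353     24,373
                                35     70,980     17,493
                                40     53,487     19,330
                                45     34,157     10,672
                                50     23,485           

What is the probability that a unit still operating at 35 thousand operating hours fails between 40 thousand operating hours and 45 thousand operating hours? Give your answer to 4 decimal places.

This is the probability of reaching 40 but not 45, conditional on being operational at 35: (R(40) − R(45)) / R(35).
= (53,487 − 34,157) / 70,980 = 19,330 / 70,980 = 0.272330.

0.2723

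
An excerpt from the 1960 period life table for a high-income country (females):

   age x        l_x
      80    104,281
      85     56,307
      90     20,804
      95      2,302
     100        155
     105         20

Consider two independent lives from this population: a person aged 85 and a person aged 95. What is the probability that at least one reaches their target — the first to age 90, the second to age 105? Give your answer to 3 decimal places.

0.375

p₁ = l_90/l_85 = 20,804/56,307 = 0.369474; p₂ = l_105/l_95 = 20/2,302 = 0.008688.
P(at least one) = 1 − (1−p₁)(1−p₂) = 1 − 0.630526 × 0.991312 = 0.374952.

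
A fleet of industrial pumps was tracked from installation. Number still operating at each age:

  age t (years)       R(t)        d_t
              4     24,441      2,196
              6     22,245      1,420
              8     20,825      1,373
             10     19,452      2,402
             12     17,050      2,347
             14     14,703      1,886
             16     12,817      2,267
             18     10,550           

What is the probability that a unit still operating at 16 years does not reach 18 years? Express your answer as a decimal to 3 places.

0.177

P(fail before 18 | operational at 16) = 1 − R(18)/R(16) = 1 − 10,550/12,817 = (2,267)/12,817 = 0.176874.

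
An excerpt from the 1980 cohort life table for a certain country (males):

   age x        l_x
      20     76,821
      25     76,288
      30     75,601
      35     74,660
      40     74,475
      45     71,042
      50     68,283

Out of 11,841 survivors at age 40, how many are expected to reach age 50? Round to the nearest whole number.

The relevant probability is 68,283/74,475 = 0.916858.
Expected number = 11,841 × 0.916858 = 10857.

10857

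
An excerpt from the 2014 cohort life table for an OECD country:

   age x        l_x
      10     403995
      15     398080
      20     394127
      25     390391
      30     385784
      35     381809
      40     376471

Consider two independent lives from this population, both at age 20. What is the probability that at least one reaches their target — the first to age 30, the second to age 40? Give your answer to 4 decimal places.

p₁ = l_30/l_20 = 385784/394127 = 0.978832; p₂ = l_40/l_20 = 376471/394127 = 0.955202.
P(at least one) = 1 − (1−p₁)(1−p₂) = 1 − 0.021168 × 0.044798 = 0.999052.

0.9991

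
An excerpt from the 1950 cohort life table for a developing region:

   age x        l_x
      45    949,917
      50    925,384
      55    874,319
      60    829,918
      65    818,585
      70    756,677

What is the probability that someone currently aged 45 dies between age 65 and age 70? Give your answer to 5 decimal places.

We want 20|5q45 = (l_65 − l_70)/l_45.
This is the probability of reaching 65 but not 70, conditional on being alive at 45: (l_65 − l_70) / l_45.
= (818,585 − 756,677) / 949,917 = 61,908 / 949,917 = 0.065172.

0.06517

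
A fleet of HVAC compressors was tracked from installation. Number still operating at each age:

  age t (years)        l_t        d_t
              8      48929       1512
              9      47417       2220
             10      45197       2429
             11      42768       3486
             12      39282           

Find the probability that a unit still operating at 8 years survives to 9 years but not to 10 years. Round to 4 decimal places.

0.0454

This is the probability of reaching 9 but not 10, conditional on being operational at 8: (l_9 − l_10) / l_8.
= (47417 − 45197) / 48929 = 2220 / 48929 = 0.045372.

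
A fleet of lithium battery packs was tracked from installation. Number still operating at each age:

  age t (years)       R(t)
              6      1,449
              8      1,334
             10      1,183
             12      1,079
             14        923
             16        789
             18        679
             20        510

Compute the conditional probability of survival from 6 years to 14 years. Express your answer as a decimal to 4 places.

0.6370

The conditional survival probability is R(14)/R(6) = 923/1,449 = 0.636991.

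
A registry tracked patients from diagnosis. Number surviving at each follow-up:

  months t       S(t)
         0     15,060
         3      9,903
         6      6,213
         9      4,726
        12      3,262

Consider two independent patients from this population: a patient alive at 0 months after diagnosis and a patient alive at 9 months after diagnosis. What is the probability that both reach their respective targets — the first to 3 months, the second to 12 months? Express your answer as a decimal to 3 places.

p₁ = S(3)/S(0) = 9,903/15,060 = 0.657570; p₂ = S(12)/S(9) = 3,262/4,726 = 0.690224.
P(both) = p₁ × p₂ = 0.657570 × 0.690224 = 0.453871.

0.454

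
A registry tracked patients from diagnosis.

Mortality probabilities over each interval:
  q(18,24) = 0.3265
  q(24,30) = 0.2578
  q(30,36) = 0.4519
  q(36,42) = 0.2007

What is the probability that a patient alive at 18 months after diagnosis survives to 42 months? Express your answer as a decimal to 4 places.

0.2190

Chaining the interval survival probabilities: (1 − 0.3265) × (1 − 0.2578) × (1 − 0.4519) × (1 − 0.2007).
= 0.6735 × 0.7422 × 0.5481 × 0.7993 = 0.218992.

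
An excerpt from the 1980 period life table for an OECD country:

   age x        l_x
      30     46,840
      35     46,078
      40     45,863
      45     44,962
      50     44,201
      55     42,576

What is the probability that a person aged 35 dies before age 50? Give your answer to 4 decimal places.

P(die before 50 | alive at 35) = 1 − l_50/l_35 = 1 − 44,201/46,078 = (1,877)/46,078 = 0.040735.

0.0407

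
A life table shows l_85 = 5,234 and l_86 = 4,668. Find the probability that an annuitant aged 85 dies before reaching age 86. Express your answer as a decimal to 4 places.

P(die before 86 | alive at 85) = 1 − l_86/l_85 = 1 − 4,668/5,234 = (566)/5,234 = 0.108139.

0.1081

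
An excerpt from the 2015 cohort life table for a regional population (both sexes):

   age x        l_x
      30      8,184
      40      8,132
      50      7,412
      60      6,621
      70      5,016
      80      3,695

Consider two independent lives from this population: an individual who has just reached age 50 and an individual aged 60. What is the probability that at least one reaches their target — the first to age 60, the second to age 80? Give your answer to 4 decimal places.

0.9528

p₁ = l_60/l_50 = 6,621/7,412 = 0.893281; p₂ = l_80/l_60 = 3,695/6,621 = 0.558073.
P(at least one) = 1 − (1−p₁)(1−p₂) = 1 − 0.106719 × 0.441927 = 0.952838.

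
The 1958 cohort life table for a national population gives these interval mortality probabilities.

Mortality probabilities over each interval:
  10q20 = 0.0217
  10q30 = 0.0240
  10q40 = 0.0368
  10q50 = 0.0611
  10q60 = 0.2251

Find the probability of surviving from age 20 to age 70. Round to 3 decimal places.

0.669

Chaining the interval survival probabilities: (1 − 0.0217) × (1 − 0.0240) × (1 − 0.0368) × (1 − 0.0611) × (1 − 0.2251).
= 0.9783 × 0.9760 × 0.9632 × 0.9389 × 0.7749 = 0.669119.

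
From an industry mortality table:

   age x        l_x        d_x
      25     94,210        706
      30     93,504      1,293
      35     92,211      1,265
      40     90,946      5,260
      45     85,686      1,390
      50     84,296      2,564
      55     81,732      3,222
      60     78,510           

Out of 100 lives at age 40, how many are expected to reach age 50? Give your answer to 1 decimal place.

The relevant probability is 84,296/90,946 = 0.926880.
Expected number = 100 × 0.926880 = 92.7.

92.7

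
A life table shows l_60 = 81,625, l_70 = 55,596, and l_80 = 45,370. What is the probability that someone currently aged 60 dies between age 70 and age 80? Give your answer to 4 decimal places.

0.1253

We want 10|10q60 = (l_70 − l_80)/l_60.
This is the probability of reaching 70 but not 80, conditional on being alive at 60: (l_70 − l_80) / l_60.
= (55,596 − 45,370) / 81,625 = 10,226 / 81,625 = 0.125280.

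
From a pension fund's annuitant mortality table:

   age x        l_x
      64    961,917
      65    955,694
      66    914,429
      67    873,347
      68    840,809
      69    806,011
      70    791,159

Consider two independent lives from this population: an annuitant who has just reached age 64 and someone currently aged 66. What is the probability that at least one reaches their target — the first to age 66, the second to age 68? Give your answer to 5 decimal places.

0.99603

p₁ = l_66/l_64 = 914,429/961,917 = 0.950632; p₂ = l_68/l_66 = 840,809/914,429 = 0.919491.
P(at least one) = 1 − (1−p₁)(1−p₂) = 1 − 0.049368 × 0.080509 = 0.996025.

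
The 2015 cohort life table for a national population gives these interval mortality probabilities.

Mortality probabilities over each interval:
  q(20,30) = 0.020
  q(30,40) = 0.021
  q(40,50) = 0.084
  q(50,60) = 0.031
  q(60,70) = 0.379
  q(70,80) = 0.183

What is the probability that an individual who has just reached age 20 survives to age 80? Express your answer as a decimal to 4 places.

The overall survival probability is (1 − 0.020) × (1 − 0.021) × (1 − 0.084) × (1 − 0.031) × (1 − 0.379) × (1 − 0.183).
= 0.980 × 0.979 × 0.916 × 0.969 × 0.621 × 0.817 = 0.432058.

0.4321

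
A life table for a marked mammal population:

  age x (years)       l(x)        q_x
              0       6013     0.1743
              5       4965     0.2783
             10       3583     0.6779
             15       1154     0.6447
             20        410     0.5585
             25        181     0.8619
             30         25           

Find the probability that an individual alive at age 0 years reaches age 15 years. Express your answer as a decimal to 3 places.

0.192

The conditional survival probability is l(15)/l(0) = 1154/6013 = 0.191918.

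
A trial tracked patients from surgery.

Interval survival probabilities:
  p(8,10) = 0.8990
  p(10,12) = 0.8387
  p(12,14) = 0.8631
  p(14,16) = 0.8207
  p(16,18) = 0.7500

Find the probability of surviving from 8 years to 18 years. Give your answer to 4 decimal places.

Chaining the interval survival probabilities: 0.8990 × 0.8387 × 0.8631 × 0.8207 × 0.7500.
= 0.400565.

0.4006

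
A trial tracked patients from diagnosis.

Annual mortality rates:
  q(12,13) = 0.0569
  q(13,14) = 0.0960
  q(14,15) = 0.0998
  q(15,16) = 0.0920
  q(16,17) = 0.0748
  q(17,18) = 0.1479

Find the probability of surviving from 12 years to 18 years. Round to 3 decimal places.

P(survive 12→18) = (1 − 0.0569) × (1 − 0.0960) × (1 − 0.0998) × (1 − 0.0920) × (1 − 0.0748) × (1 − 0.1479).
= 0.9431 × 0.9040 × 0.9002 × 0.9080 × 0.9252 × 0.8521 = 0.549386.

0.549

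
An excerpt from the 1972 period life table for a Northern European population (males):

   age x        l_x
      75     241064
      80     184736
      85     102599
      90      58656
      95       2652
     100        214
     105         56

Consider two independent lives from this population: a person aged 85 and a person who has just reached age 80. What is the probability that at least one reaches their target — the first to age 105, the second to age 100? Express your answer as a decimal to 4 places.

0.0017

p₁ = l_105/l_85 = 56/102599 = 0.000546; p₂ = l_100/l_80 = 214/184736 = 0.001158.
P(at least one) = 1 − (1−p₁)(1−p₂) = 1 − 0.999454 × 0.998842 = 0.001703.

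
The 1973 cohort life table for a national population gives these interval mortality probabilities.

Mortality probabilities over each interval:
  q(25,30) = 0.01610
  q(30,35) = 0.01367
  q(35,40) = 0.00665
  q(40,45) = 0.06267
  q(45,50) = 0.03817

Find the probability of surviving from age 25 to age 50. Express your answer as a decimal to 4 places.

The overall survival probability is (1 − 0.01610) × (1 − 0.01367) × (1 − 0.00665) × (1 − 0.06267) × (1 − 0.03817).
= 0.98390 × 0.98633 × 0.99335 × 0.93733 × 0.96183 = 0.869093.

0.8691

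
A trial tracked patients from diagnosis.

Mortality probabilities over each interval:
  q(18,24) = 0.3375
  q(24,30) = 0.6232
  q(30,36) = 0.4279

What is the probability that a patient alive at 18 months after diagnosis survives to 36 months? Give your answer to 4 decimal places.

Chaining the interval survival probabilities: (1 − 0.3375) × (1 − 0.6232) × (1 − 0.4279).
= 0.6625 × 0.3768 × 0.5721 = 0.142813.

0.1428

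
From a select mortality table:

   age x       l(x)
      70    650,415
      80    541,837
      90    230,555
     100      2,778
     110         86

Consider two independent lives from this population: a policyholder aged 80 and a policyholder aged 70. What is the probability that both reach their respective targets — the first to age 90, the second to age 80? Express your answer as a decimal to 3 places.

0.354

p₁ = l(90)/l(80) = 230,555/541,837 = 0.425506; p₂ = l(80)/l(70) = 541,837/650,415 = 0.833064.
P(both) = p₁ × p₂ = 0.425506 × 0.833064 = 0.354474.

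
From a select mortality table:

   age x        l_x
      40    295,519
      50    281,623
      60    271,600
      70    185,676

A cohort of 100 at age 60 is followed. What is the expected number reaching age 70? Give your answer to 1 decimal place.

The relevant probability is 185,676/271,600 = 0.683638.
Expected number = 100 × 0.683638 = 68.4.

68.4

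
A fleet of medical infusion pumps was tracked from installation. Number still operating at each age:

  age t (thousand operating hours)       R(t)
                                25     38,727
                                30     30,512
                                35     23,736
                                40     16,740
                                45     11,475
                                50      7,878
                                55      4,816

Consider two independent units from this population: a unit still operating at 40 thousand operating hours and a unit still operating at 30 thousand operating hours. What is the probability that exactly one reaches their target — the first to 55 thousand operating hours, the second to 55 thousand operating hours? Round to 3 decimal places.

p₁ = R(55)/R(40) = 4,816/16,740 = 0.287694; p₂ = R(55)/R(30) = 4,816/30,512 = 0.157840.
P(exactly one) = p₁(1−p₂) + (1−p₁)p₂ = 0.242284 + 0.112430 = 0.354715.

0.355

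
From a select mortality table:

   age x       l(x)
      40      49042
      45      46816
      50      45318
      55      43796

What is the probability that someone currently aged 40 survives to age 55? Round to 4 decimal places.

The conditional survival probability is l(55)/l(40) = 43796/49042 = 0.893030.

0.8930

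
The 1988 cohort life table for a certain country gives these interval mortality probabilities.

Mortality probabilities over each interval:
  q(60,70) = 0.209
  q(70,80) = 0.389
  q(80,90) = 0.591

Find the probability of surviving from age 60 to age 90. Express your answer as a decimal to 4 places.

The overall survival probability is (1 − 0.209) × (1 − 0.389) × (1 − 0.591).
= 0.791 × 0.611 × 0.409 = 0.197670.

0.1977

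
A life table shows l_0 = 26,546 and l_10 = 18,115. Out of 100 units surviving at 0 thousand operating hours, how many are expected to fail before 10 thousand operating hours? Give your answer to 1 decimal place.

31.8

The relevant probability is 1 − 18,115/26,546 = 0.317600.
Expected number = 100 × 0.317600 = 31.8.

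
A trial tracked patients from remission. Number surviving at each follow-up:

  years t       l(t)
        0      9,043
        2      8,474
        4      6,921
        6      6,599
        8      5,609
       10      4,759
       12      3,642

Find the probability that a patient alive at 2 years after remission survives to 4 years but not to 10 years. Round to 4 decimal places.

0.2551

This is the probability of reaching 4 but not 10, conditional on being alive at 2: (l(4) − l(10)) / l(2).
= (6,921 − 4,759) / 8,474 = 2,162 / 8,474 = 0.255133.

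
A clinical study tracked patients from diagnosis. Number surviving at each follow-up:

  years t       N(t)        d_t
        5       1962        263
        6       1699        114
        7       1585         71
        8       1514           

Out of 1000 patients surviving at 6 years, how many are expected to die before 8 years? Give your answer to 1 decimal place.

108.9

The relevant probability is 1 − 1514/1699 = 0.108888.
Expected number = 1000 × 0.108888 = 108.9.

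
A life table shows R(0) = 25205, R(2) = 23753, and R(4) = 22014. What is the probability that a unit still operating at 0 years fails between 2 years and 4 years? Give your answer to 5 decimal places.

0.06899

This is the probability of reaching 2 but not 4, conditional on being operational at 0: (R(2) − R(4)) / R(0).
= (23753 − 22014) / 25205 = 1739 / 25205 = 0.068994.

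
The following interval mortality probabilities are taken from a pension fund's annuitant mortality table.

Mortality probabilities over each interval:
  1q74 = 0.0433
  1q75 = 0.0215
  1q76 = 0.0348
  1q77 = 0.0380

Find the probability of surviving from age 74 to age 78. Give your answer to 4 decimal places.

The overall survival probability is (1 − 0.0433) × (1 − 0.0215) × (1 − 0.0348) × (1 − 0.0380).
= 0.9567 × 0.9785 × 0.9652 × 0.9620 = 0.869219.

0.8692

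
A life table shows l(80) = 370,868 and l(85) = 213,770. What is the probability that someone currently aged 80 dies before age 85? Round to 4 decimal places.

0.4236

P(die before 85 | alive at 80) = 1 − l(85)/l(80) = 1 − 213,770/370,868 = (157,098)/370,868 = 0.423595.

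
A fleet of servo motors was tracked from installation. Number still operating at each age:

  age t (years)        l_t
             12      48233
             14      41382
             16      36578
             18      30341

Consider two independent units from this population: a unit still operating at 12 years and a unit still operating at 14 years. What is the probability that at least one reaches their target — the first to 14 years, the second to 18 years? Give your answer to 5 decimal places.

p₁ = l_14/l_12 = 41382/48233 = 0.857960; p₂ = l_18/l_14 = 30341/41382 = 0.733193.
P(at least one) = 1 − (1−p₁)(1−p₂) = 1 − 0.142040 × 0.266807 = 0.962103.

0.96210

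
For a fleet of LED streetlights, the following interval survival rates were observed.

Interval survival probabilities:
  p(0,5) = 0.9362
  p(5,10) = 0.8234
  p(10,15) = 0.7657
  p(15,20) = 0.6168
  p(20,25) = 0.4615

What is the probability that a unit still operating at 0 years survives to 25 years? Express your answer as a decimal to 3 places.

0.168

Chaining the interval survival probabilities: 0.9362 × 0.8234 × 0.7657 × 0.6168 × 0.4615.
= 0.168017.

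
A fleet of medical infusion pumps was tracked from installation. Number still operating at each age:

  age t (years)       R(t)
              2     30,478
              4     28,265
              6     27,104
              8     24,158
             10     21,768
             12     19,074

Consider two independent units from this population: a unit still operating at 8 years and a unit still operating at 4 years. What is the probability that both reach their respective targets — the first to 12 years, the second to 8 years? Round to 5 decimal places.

p₁ = R(12)/R(8) = 19,074/24,158 = 0.789552; p₂ = R(8)/R(4) = 24,158/28,265 = 0.854697.
P(both) = p₁ × p₂ = 0.789552 × 0.854697 = 0.674828.

0.67483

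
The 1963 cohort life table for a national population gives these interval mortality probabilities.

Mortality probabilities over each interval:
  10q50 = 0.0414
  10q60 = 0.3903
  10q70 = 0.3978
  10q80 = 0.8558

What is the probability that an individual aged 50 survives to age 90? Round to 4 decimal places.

Chaining the interval survival probabilities: (1 − 0.0414) × (1 − 0.3903) × (1 − 0.3978) × (1 − 0.8558).
= 0.9586 × 0.6097 × 0.6022 × 0.1442 = 0.050753.

0.0508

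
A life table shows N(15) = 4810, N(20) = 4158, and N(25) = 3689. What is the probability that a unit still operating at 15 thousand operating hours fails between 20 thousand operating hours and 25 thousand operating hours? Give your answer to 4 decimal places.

0.0975

This is the probability of reaching 20 but not 25, conditional on being operational at 15: (N(20) − N(25)) / N(15).
= (4158 − 3689) / 4810 = 469 / 4810 = 0.097505.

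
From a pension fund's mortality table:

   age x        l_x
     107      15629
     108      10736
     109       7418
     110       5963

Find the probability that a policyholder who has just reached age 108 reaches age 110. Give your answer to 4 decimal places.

0.5554

The conditional survival probability is l_110/l_108 = 5963/10736 = 0.555421.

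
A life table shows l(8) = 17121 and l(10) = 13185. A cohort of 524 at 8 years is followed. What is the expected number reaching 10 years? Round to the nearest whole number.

The relevant probability is 13185/17121 = 0.770107.
Expected number = 524 × 0.770107 = 404.

404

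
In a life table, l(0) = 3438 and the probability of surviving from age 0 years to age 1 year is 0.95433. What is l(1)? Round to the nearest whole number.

l(1) = l(0) × p = 3438 × 0.95433 = 3281.

3281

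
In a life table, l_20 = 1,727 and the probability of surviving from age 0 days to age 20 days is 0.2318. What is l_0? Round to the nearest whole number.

l_0 = l_20 / p = 1,727 / 0.2318 = 7450.

7450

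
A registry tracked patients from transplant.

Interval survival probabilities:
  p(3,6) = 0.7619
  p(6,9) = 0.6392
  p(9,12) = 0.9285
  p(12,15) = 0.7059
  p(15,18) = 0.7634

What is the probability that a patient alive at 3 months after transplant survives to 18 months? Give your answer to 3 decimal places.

The overall survival probability is 0.7619 × 0.6392 × 0.9285 × 0.7059 × 0.7634.
= 0.243676.

0.244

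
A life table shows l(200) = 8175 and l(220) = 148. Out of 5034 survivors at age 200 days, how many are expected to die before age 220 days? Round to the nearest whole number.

4943

The relevant probability is 1 − 148/8175 = 0.981896.
Expected number = 5034 × 0.981896 = 4943.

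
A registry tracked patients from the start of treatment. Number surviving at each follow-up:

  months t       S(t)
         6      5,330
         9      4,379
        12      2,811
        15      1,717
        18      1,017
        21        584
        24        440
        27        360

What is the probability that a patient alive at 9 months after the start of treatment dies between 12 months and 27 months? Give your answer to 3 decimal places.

This is the probability of reaching 12 but not 27, conditional on being alive at 9: (S(12) − S(27)) / S(9).
= (2,811 − 360) / 4,379 = 2,451 / 4,379 = 0.559717.

0.560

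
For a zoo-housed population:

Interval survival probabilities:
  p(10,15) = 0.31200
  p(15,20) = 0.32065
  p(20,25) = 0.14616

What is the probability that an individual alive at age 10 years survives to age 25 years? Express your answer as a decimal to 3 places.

Chaining the interval survival probabilities: 0.31200 × 0.32065 × 0.14616.
= 0.014622.

0.015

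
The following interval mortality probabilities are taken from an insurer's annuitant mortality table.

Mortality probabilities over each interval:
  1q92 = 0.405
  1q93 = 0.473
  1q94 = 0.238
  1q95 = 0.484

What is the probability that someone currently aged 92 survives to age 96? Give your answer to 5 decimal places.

0.12329

Chaining the interval survival probabilities: (1 − 0.405) × (1 − 0.473) × (1 − 0.238) × (1 − 0.484).
= 0.595 × 0.527 × 0.762 × 0.516 = 0.123291.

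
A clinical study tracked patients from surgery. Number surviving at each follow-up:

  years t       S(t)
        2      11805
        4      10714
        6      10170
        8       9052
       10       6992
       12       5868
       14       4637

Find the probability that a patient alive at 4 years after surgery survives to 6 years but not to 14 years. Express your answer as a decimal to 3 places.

0.516

This is the probability of reaching 6 but not 14, conditional on being alive at 4: (S(6) − S(14)) / S(4).
= (10170 − 4637) / 10714 = 5533 / 10714 = 0.516427.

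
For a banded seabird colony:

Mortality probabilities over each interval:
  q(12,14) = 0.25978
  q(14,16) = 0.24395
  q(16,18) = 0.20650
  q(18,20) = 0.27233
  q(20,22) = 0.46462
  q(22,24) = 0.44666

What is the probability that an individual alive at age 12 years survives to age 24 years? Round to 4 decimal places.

0.0957

P(survive 12→24) = (1 − 0.25978) × (1 − 0.24395) × (1 − 0.20650) × (1 − 0.27233) × (1 − 0.46462) × (1 − 0.44666).
= 0.74022 × 0.75605 × 0.79350 × 0.72767 × 0.53538 × 0.55334 = 0.095730.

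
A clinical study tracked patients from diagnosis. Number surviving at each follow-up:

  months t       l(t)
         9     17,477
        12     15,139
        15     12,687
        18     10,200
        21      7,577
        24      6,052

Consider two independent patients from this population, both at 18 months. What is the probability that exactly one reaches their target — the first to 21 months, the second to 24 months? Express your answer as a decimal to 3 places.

p₁ = l(21)/l(18) = 7,577/10,200 = 0.742843; p₂ = l(24)/l(18) = 6,052/10,200 = 0.593333.
P(exactly one) = p₁(1−p₂) + (1−p₁)p₂ = 0.302090 + 0.152580 = 0.454669.

0.455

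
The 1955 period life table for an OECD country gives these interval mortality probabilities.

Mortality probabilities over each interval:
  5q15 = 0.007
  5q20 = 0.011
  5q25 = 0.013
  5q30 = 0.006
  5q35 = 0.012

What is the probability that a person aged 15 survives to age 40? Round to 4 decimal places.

25p15 = (1 − 0.007) × (1 − 0.011) × (1 − 0.013) × (1 − 0.006) × (1 − 0.012).
= 0.993 × 0.989 × 0.987 × 0.994 × 0.988 = 0.951932.

0.9519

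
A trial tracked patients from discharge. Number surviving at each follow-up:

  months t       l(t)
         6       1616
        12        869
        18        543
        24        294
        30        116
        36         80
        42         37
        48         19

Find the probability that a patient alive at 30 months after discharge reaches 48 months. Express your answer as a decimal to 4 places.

The conditional survival probability is l(48)/l(30) = 19/116 = 0.163793.

0.1638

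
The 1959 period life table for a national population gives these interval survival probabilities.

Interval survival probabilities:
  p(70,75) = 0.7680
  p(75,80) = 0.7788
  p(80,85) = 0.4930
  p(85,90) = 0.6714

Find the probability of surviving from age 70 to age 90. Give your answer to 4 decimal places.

0.1980

Survival from 70 to 90 is the product of surviving each interval: 0.7680 × 0.7788 × 0.4930 × 0.6714.
= 0.197977.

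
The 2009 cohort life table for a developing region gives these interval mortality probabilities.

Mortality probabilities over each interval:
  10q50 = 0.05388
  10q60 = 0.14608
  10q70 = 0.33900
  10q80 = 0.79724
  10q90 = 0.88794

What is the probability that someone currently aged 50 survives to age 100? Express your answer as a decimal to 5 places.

50p50 = (1 − 0.05388) × (1 − 0.14608) × (1 − 0.33900) × (1 − 0.79724) × (1 − 0.88794).
= 0.94612 × 0.85392 × 0.66100 × 0.20276 × 0.11206 = 0.012134.

0.01213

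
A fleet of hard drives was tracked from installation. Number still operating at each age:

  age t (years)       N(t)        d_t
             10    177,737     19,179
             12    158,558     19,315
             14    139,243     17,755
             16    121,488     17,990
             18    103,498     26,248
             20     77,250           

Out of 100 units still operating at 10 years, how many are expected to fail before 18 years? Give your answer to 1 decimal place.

The relevant probability is 1 − 103,498/177,737 = 0.417690.
Expected number = 100 × 0.417690 = 41.8.

41.8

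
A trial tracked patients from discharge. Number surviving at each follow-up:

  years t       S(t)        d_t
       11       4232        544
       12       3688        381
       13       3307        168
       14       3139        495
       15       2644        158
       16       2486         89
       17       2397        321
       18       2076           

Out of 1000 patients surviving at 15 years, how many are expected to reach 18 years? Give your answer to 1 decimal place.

785.2

The relevant probability is 2076/2644 = 0.785174.
Expected number = 1000 × 0.785174 = 785.2.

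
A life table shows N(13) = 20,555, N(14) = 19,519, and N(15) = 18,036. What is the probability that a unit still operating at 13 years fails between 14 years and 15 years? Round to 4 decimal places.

This is the probability of reaching 14 but not 15, conditional on being operational at 13: (N(14) − N(15)) / N(13).
= (19,519 − 18,036) / 20,555 = 1,483 / 20,555 = 0.072148.

0.0721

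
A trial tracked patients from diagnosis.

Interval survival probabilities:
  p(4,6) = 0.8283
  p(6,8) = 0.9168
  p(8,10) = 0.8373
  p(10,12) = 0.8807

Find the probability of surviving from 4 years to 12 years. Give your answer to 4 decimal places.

Survival from 4 to 12 is the product of surviving each interval: 0.8283 × 0.9168 × 0.8373 × 0.8807.
= 0.559979.

0.5600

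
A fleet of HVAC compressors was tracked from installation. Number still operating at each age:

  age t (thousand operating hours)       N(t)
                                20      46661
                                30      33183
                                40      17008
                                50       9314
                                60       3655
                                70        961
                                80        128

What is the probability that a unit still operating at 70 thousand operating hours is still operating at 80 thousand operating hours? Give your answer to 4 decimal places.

The conditional survival probability is N(80)/N(70) = 128/961 = 0.133195.

0.1332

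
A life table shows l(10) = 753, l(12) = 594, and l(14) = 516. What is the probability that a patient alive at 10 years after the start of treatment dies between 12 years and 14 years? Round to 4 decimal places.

0.1036

This is the probability of reaching 12 but not 14, conditional on being alive at 10: (l(12) − l(14)) / l(10).
= (594 − 516) / 753 = 78 / 753 = 0.103586.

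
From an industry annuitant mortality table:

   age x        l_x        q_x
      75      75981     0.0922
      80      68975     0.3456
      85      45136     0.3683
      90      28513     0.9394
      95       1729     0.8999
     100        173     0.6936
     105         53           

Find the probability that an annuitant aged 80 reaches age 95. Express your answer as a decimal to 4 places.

0.0251

We want 15p80 = l_95/l_80.
The conditional survival probability is l_95/l_80 = 1729/68975 = 0.025067.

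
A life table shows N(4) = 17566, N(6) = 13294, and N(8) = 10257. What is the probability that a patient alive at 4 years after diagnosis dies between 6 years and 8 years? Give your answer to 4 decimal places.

This is the probability of reaching 6 but not 8, conditional on being alive at 4: (N(6) − N(8)) / N(4).
= (13294 − 10257) / 17566 = 3037 / 17566 = 0.172891.

0.1729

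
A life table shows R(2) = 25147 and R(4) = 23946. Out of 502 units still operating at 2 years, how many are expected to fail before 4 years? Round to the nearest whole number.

24

The relevant probability is 1 − 23946/25147 = 0.047759.
Expected number = 502 × 0.047759 = 24.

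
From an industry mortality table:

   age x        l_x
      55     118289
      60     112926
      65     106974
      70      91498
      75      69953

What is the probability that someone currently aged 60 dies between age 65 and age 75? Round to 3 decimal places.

0.328

We want 5|10q60 = (l_65 − l_75)/l_60.
This is the probability of reaching 65 but not 75, conditional on being alive at 60: (l_65 − l_75) / l_60.
= (106974 − 69953) / 112926 = 37021 / 112926 = 0.327834.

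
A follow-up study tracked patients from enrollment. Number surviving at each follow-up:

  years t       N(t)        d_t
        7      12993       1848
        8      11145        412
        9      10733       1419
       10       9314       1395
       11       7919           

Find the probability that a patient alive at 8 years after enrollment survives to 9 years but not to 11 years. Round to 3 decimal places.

This is the probability of reaching 9 but not 11, conditional on being alive at 8: (N(9) − N(11)) / N(8).
= (10733 − 7919) / 11145 = 2814 / 11145 = 0.252490.

0.252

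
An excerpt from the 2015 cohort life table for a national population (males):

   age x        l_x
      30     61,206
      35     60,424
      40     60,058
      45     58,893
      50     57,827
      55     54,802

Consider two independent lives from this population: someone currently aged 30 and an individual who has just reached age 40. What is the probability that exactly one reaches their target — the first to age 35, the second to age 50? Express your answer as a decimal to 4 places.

p₁ = l_35/l_30 = 60,424/61,206 = 0.987223; p₂ = l_50/l_40 = 57,827/60,058 = 0.962853.
P(exactly one) = p₁(1−p₂) + (1−p₁)p₂ = 0.036672 + 0.012302 = 0.048975.

0.0490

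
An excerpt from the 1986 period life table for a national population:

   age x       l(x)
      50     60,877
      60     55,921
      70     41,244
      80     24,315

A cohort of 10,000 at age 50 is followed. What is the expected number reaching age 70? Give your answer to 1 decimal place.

6775.0

The relevant probability is 41,244/60,877 = 0.677497.
Expected number = 10,000 × 0.677497 = 6775.0.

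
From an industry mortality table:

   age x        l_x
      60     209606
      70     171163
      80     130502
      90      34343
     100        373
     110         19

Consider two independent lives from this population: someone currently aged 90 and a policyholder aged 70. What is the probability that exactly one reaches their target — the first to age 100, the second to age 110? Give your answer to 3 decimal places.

p₁ = l_100/l_90 = 373/34343 = 0.010861; p₂ = l_110/l_70 = 19/171163 = 0.000111.
P(exactly one) = p₁(1−p₂) + (1−p₁)p₂ = 0.010860 + 0.000110 = 0.010970.

0.011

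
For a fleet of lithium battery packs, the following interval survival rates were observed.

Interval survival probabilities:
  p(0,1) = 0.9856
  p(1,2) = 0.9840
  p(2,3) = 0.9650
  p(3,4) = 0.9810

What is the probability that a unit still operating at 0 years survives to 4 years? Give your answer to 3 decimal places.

P(survive 0→4) = 0.9856 × 0.9840 × 0.9650 × 0.9810.
= 0.918104.

0.918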